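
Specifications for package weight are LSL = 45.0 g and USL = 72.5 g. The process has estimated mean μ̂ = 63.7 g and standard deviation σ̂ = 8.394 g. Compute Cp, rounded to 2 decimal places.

Cp = (USL − LSL) / (6σ̂) = (72.5 − 45.0) / (6 × 8.394) = 27.5000 / 50.3640 = 0.5460

0.55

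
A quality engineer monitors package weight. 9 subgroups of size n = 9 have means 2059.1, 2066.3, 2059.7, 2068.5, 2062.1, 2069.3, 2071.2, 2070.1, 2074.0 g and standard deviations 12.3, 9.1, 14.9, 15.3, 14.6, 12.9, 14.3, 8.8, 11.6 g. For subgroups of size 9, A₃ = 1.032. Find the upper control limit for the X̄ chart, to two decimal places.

X̄̄ = (2059.1 + 2066.3 + 2059.7 + 2068.5 + 2062.1 + 2069.3 + 2071.2 + 2070.1 + 2074.0) / 9 = 2066.7000
s̄ = (12.3 + 9.1 + 14.9 + 15.3 + 14.6 + 12.9 + 14.3 + 8.8 + 11.6) / 9 = 12.6444
UCL = X̄̄ + A₃·s̄ = 2066.7000 + 1.032 × 12.6444 = 2079.7491

2079.75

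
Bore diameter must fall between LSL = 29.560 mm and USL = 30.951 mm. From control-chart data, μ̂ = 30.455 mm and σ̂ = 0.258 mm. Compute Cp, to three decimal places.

0.899

Cp = (USL − LSL) / (6σ̂) = (30.951 − 29.560) / (6 × 0.258) = 1.3910 / 1.5480 = 0.8986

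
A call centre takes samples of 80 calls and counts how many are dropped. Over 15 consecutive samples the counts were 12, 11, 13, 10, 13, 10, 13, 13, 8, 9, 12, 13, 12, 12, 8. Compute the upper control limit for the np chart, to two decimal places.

20.60

p̄ = Σdᵢ / (k·n) = 169 / (15 × 80) = 0.14083
UCL = np̄ + 3·√(np̄(1−p̄)) = 11.2667 + 3 × √(11.2667×0.85917) = 11.2667 + 3 × 3.1113 = 20.6004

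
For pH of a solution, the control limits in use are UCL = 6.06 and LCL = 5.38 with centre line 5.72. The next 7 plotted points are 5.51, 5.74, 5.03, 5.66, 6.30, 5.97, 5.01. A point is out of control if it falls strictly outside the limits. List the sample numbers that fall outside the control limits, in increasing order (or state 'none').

3, 5, 7

Compare each point to [5.38, 6.06]: sample 3 = 5.03 < LCL; sample 5 = 6.30 > UCL; sample 7 = 5.01 < LCL.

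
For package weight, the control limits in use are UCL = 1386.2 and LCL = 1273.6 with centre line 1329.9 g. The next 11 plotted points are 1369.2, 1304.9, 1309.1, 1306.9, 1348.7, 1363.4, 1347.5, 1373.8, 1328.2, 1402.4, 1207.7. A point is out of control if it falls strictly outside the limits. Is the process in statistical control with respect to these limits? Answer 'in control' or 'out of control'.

out of control

Compare each point to [1273.6, 1386.2]: sample 10 = 1402.4 > UCL; sample 11 = 1207.7 < LCL.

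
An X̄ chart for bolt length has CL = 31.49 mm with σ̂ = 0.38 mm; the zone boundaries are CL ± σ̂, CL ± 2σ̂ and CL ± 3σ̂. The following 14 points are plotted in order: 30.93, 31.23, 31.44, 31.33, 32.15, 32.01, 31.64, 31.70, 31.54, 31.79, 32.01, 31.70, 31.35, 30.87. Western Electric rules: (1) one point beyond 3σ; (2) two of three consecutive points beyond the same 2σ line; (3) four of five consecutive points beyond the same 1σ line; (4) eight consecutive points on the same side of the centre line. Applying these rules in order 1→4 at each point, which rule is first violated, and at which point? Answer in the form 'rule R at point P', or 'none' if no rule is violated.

Zone of each point (C = within 1σ̂, B = 1σ̂–2σ̂, A = 2σ̂–3σ̂, * = beyond 3σ̂; sign = side of CL): 1:-B, 2:-C, 3:-C, 4:-C, 5:+B, 6:+B, 7:+C, 8:+C, 9:+C, 10:+C, 11:+B, 12:+C, 13:-C, 14:-B
Rule 4 (eight consecutive points on the same side of the centre line) is satisfied at point 12.

rule 4 at point 12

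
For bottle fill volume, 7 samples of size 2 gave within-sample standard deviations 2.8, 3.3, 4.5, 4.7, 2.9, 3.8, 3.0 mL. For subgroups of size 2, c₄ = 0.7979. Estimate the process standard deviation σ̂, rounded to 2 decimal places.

s̄ = (2.8 + 3.3 + 4.5 + 4.7 + 2.9 + 3.8 + 3.0) / 7 = 3.5714
σ̂ = s̄ / c₄ = 3.5714 / 0.7979 = 4.4760

4.48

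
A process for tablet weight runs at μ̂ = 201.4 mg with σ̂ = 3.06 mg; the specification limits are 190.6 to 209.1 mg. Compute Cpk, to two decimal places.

0.84

Cpu = (USL − μ̂) / (3σ̂) = (209.1 − 201.4) / (3 × 3.06) = 0.8388; Cpl = (μ̂ − LSL) / (3σ̂) = (201.4 − 190.6) / (3 × 3.06) = 1.1765; Cpk = min(Cpu, Cpl) = 0.8388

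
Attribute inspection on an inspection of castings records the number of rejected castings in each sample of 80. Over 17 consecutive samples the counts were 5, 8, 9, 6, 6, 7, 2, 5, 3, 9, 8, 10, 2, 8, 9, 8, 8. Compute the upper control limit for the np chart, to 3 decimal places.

p̄ = Σdᵢ / (k·n) = 113 / (17 × 80) = 0.08309
UCL = np̄ + 3·√(np̄(1−p̄)) = 6.6471 + 3 × √(6.6471×0.91691) = 6.6471 + 3 × 2.4688 = 14.0533

14.053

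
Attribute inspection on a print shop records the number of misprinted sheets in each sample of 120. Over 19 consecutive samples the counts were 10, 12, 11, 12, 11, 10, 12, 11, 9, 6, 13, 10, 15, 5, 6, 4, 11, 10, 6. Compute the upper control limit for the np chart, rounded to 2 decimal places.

18.64

p̄ = Σdᵢ / (k·n) = 184 / (19 × 120) = 0.08070
UCL = np̄ + 3·√(np̄(1−p̄)) = 9.6842 + 3 × √(9.6842×0.91930) = 9.6842 + 3 × 2.9837 = 18.6354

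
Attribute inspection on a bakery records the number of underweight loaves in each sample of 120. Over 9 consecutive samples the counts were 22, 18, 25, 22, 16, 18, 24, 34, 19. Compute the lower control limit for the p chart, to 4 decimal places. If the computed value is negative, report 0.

p̄ = Σdᵢ / (k·n) = 198 / (9 × 120) = 0.18333
LCL = p̄ − 3·√(p̄(1−p̄)/n) = 0.18333 − 3 × 0.03532 = 0.07737

0.0774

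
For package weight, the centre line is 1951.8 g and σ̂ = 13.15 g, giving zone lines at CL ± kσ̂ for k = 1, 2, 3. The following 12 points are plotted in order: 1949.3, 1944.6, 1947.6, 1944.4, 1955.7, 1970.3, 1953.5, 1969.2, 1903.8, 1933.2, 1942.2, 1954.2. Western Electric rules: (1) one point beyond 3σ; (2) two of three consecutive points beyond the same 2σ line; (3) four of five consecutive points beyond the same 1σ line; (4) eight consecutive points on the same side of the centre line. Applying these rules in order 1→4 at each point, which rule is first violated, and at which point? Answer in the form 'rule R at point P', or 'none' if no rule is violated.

Zone of each point (C = within 1σ̂, B = 1σ̂–2σ̂, A = 2σ̂–3σ̂, * = beyond 3σ̂; sign = side of CL): 1:-C, 2:-C, 3:-C, 4:-C, 5:+C, 6:+B, 7:+C, 8:+B, 9:-*, 10:-B, 11:-C, 12:+C
Rule 1 (one point beyond the 3σ limits) is satisfied at point 9.

rule 1 at point 9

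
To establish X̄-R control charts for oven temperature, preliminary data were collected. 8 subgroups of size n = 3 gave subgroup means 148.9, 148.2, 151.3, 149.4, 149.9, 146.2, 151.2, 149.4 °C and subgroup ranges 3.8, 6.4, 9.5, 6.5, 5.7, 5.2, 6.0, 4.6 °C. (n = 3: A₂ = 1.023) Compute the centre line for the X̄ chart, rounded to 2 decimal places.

X̄̄ = (148.9 + 148.2 + 151.3 + 149.4 + 149.9 + 146.2 + 151.2 + 149.4) / 8 = 1194.5000 / 8 = 149.3125
CL = X̄̄ = 149.3125

149.31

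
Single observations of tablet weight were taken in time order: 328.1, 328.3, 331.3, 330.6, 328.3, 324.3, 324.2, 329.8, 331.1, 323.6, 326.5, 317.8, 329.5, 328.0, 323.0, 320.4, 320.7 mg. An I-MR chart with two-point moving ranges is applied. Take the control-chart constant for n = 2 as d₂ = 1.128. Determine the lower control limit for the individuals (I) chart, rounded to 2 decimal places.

X̄ = (328.1 + 328.3 + 331.3 + 330.6 + 328.3 + 324.3 + 324.2 + 329.8 + 331.1 + 323.6 + 326.5 + 317.8 + 329.5 + 328.0 + 323.0 + 320.4 + 320.7) / 17 = 326.2059
Moving ranges: 0.2, 3.0, 0.7, 2.3, 4.0, 0.1, 5.6, 1.3, 7.5, 2.9, 8.7, 11.7, 1.5, 5.0, 2.6, 0.3; M̄R̄ = 57.4000 / 16 = 3.5875
LCL = X̄ − 3·M̄R̄/d₂ = 326.2059 − 3 × 3.5875 / 1.128 = 316.6647

316.66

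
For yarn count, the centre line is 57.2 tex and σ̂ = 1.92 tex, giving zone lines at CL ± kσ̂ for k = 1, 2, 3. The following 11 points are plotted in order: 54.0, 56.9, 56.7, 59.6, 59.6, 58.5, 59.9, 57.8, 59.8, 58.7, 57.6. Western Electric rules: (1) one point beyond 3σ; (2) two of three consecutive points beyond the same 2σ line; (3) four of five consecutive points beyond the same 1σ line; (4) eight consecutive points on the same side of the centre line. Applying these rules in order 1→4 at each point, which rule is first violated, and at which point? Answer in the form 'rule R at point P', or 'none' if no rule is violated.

Zone of each point (C = within 1σ̂, B = 1σ̂–2σ̂, A = 2σ̂–3σ̂, * = beyond 3σ̂; sign = side of CL): 1:-B, 2:-C, 3:-C, 4:+B, 5:+B, 6:+C, 7:+B, 8:+C, 9:+B, 10:+C, 11:+C
Rule 4 (eight consecutive points on the same side of the centre line) is satisfied at point 11.

rule 4 at point 11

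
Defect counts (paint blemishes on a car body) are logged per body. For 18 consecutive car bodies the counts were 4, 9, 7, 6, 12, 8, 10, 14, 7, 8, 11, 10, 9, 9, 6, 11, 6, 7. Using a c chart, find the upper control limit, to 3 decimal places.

c̄ = (4 + 9 + 7 + 6 + 12 + 8 + 10 + 14 + 7 + 8 + 11 + 10 + 9 + 9 + 6 + 11 + 6 + 7) / 18 = 154 / 18 = 8.5556
UCL = c̄ + 3√c̄ = 8.5556 + 3 × √8.5556 = 8.5556 + 3 × 2.9250 = 17.3305

17.331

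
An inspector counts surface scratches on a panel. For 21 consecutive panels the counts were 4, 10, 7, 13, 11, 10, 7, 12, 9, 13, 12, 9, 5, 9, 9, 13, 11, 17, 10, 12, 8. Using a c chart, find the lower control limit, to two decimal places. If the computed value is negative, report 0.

c̄ = (4 + 10 + 7 + 13 + 11 + 10 + 7 + 12 + 9 + 13 + 12 + 9 + 5 + 9 + 9 + 13 + 11 + 17 + 10 + 12 + 8) / 21 = 211 / 21 = 10.0476
LCL = c̄ − 3√c̄ = 10.0476 − 3 × 3.1698 = 0.5382

0.54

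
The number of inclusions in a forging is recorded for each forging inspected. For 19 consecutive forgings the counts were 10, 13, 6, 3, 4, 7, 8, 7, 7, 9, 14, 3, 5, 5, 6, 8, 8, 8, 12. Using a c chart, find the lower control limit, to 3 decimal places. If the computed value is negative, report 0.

c̄ = (10 + 13 + 6 + 3 + 4 + 7 + 8 + 7 + 7 + 9 + 14 + 3 + 5 + 5 + 6 + 8 + 8 + 8 + 12) / 19 = 143 / 19 = 7.5263
LCL = c̄ − 3√c̄ = 7.5263 − 3 × 2.7434 = -0.7039 → 0 (cannot be negative)

0.000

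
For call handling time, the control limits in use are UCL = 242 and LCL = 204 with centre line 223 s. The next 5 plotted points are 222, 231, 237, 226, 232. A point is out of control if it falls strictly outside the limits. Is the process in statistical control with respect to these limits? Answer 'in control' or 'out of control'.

in control

All 5 points lie within [204, 242].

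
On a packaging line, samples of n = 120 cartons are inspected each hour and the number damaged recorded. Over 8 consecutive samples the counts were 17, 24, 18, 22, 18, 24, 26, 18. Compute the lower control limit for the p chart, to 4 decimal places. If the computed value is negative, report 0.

0.0701

p̄ = Σdᵢ / (k·n) = 167 / (8 × 120) = 0.17396
LCL = p̄ − 3·√(p̄(1−p̄)/n) = 0.17396 − 3 × 0.03460 = 0.07014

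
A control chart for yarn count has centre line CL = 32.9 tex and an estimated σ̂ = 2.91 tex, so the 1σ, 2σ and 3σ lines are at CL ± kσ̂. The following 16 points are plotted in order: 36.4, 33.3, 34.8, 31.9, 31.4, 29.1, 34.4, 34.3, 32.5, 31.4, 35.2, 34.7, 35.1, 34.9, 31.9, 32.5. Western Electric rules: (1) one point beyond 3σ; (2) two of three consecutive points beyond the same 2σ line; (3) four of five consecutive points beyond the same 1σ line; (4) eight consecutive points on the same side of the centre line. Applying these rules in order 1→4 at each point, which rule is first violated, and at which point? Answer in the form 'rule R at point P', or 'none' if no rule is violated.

Zone of each point (C = within 1σ̂, B = 1σ̂–2σ̂, A = 2σ̂–3σ̂, * = beyond 3σ̂; sign = side of CL): 1:+B, 2:+C, 3:+C, 4:-C, 5:-C, 6:-B, 7:+C, 8:+C, 9:-C, 10:-C, 11:+C, 12:+C, 13:+C, 14:+C, 15:-C, 16:-C
No rule fires across all 16 points.

none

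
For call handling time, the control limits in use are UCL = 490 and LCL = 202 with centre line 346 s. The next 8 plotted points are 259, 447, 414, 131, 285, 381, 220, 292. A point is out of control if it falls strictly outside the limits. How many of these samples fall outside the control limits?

Compare each point to [202, 490]: sample 4 = 131 < LCL.

1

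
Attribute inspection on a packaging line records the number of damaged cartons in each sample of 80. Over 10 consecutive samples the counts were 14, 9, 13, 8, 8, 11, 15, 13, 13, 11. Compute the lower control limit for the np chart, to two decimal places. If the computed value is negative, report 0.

p̄ = Σdᵢ / (k·n) = 115 / (10 × 80) = 0.14375
LCL = np̄ − 3·√(np̄(1−p̄)) = 11.5000 − 3 × 3.1380 = 2.0861

2.09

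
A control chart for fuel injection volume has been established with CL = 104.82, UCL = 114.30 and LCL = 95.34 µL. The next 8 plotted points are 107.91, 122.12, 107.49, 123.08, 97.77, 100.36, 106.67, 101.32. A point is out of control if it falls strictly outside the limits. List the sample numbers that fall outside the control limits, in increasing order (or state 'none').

Compare each point to [95.34, 114.30]: sample 2 = 122.12 > UCL; sample 4 = 123.08 > UCL.

2, 4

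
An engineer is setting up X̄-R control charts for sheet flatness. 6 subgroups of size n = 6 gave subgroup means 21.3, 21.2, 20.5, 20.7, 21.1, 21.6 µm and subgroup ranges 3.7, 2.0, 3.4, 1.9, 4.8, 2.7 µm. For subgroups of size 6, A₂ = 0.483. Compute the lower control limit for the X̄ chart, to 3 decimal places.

X̄̄ = (21.3 + 21.2 + 20.5 + 20.7 + 21.1 + 21.6) / 6 = 126.4000 / 6 = 21.0667
R̄ = (3.7 + 2.0 + 3.4 + 1.9 + 4.8 + 2.7) / 6 = 18.5000 / 6 = 3.0833
LCL = X̄̄ − A₂·R̄ = 21.0667 − 0.483 × 3.0833 = 19.5774

19.577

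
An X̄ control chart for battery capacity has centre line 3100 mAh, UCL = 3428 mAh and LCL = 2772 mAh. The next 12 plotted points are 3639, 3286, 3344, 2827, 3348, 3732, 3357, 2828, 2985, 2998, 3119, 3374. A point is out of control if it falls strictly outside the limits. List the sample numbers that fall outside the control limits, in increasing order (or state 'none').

Compare each point to [2772, 3428]: sample 1 = 3639 > UCL; sample 6 = 3732 > UCL.

1, 6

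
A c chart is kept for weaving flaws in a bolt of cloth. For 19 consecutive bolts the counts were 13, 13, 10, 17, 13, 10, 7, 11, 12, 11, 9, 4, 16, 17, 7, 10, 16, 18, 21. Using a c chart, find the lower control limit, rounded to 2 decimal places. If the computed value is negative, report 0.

c̄ = (13 + 13 + 10 + 17 + 13 + 10 + 7 + 11 + 12 + 11 + 9 + 4 + 16 + 17 + 7 + 10 + 16 + 18 + 21) / 19 = 235 / 19 = 12.3684
LCL = c̄ − 3√c̄ = 12.3684 − 3 × 3.5169 = 1.8178

1.82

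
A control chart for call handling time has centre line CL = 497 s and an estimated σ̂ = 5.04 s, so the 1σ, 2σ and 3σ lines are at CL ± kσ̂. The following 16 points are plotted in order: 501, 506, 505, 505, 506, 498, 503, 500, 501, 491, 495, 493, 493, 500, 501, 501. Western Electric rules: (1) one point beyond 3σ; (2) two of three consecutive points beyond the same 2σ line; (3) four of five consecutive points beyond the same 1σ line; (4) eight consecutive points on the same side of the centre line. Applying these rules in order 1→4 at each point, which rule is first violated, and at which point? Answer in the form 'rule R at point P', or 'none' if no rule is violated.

Zone of each point (C = within 1σ̂, B = 1σ̂–2σ̂, A = 2σ̂–3σ̂, * = beyond 3σ̂; sign = side of CL): 1:+C, 2:+B, 3:+B, 4:+B, 5:+B, 6:+C, 7:+B, 8:+C, 9:+C, 10:-B, 11:-C, 12:-C, 13:-C, 14:+C, 15:+C, 16:+C
Rule 3 (four of five consecutive points beyond the same 1σ limit) is satisfied at point 5.

rule 3 at point 5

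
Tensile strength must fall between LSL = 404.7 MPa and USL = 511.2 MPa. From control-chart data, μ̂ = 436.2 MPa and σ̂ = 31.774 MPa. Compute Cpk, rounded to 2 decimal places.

0.33

Cpu = (USL − μ̂) / (3σ̂) = (511.2 − 436.2) / (3 × 31.774) = 0.7868; Cpl = (μ̂ − LSL) / (3σ̂) = (436.2 − 404.7) / (3 × 31.774) = 0.3305; Cpk = min(Cpu, Cpl) = 0.3305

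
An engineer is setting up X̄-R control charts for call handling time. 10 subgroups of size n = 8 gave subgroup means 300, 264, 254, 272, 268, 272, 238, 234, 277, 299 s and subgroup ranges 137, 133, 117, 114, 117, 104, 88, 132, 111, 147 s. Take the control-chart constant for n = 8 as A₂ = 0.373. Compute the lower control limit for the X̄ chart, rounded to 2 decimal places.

223.04

X̄̄ = (300 + 264 + 254 + 272 + 268 + 272 + 238 + 234 + 277 + 299) / 10 = 2678.0000 / 10 = 267.8000
R̄ = (137 + 133 + 117 + 114 + 117 + 104 + 88 + 132 + 111 + 147) / 10 = 1200.0000 / 10 = 120.0000
LCL = X̄̄ − A₂·R̄ = 267.8000 − 0.373 × 120.0000 = 223.0400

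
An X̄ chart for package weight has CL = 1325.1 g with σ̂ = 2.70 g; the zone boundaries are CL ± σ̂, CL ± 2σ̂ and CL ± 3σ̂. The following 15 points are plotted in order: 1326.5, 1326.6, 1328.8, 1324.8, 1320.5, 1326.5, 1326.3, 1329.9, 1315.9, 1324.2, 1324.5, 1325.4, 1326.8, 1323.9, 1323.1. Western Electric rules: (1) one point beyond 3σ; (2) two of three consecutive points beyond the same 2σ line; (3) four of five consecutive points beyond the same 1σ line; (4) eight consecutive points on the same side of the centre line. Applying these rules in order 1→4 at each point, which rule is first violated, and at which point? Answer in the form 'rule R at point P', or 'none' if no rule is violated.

Zone of each point (C = within 1σ̂, B = 1σ̂–2σ̂, A = 2σ̂–3σ̂, * = beyond 3σ̂; sign = side of CL): 1:+C, 2:+C, 3:+B, 4:-C, 5:-B, 6:+C, 7:+C, 8:+B, 9:-*, 10:-C, 11:-C, 12:+C, 13:+C, 14:-C, 15:-C
Rule 1 (one point beyond the 3σ limits) is satisfied at point 9.

rule 1 at point 9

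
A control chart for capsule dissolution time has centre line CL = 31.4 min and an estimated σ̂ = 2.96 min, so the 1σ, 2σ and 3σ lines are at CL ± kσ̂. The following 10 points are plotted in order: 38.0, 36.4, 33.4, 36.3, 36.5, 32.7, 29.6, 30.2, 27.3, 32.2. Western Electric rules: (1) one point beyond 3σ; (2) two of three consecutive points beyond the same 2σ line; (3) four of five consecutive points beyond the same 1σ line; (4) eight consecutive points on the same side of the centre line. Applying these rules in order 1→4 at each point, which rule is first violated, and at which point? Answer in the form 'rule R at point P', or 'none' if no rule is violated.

Zone of each point (C = within 1σ̂, B = 1σ̂–2σ̂, A = 2σ̂–3σ̂, * = beyond 3σ̂; sign = side of CL): 1:+A, 2:+B, 3:+C, 4:+B, 5:+B, 6:+C, 7:-C, 8:-C, 9:-B, 10:+C
Rule 3 (four of five consecutive points beyond the same 1σ limit) is satisfied at point 5.

rule 3 at point 5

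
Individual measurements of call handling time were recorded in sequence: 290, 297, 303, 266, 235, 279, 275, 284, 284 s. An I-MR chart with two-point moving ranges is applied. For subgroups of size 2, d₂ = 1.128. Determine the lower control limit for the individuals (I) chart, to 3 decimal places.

X̄ = (290 + 297 + 303 + 266 + 235 + 279 + 275 + 284 + 284) / 9 = 279.2222
Moving ranges: 7, 6, 37, 31, 44, 4, 9, 0; M̄R̄ = 138.0000 / 8 = 17.2500
LCL = X̄ − 3·M̄R̄/d₂ = 279.2222 − 3 × 17.2500 / 1.128 = 233.3446

233.345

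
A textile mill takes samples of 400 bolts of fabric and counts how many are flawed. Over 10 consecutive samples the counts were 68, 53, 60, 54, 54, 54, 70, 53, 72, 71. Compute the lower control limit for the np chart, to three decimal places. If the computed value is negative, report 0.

39.344

p̄ = Σdᵢ / (k·n) = 609 / (10 × 400) = 0.15225
LCL = np̄ − 3·√(np̄(1−p̄)) = 60.9000 − 3 × 7.1853 = 39.3442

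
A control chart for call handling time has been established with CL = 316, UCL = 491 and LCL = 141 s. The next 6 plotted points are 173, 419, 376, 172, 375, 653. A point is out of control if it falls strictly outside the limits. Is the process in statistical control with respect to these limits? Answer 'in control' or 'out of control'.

out of control

Compare each point to [141, 491]: sample 6 = 653 > UCL.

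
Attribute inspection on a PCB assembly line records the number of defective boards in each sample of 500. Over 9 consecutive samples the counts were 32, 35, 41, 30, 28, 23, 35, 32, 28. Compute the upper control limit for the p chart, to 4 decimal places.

0.0957

p̄ = Σdᵢ / (k·n) = 284 / (9 × 500) = 0.06311
UCL = p̄ + 3·√(p̄(1−p̄)/n) = 0.06311 + 3 × √(0.06311×0.93689/500) = 0.06311 + 3 × 0.01087 = 0.09573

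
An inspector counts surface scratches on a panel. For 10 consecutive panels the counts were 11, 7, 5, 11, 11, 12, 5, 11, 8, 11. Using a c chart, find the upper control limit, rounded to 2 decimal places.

18.30

c̄ = (11 + 7 + 5 + 11 + 11 + 12 + 5 + 11 + 8 + 11) / 10 = 92 / 10 = 9.2000
UCL = c̄ + 3√c̄ = 9.2000 + 3 × √9.2000 = 9.2000 + 3 × 3.0332 = 18.2995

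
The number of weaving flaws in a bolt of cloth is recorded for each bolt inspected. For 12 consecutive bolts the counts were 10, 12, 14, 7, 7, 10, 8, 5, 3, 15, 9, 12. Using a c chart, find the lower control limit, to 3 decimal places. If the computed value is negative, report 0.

0.168

c̄ = (10 + 12 + 14 + 7 + 7 + 10 + 8 + 5 + 3 + 15 + 9 + 12) / 12 = 112 / 12 = 9.3333
LCL = c̄ − 3√c̄ = 9.3333 − 3 × 3.0551 = 0.1682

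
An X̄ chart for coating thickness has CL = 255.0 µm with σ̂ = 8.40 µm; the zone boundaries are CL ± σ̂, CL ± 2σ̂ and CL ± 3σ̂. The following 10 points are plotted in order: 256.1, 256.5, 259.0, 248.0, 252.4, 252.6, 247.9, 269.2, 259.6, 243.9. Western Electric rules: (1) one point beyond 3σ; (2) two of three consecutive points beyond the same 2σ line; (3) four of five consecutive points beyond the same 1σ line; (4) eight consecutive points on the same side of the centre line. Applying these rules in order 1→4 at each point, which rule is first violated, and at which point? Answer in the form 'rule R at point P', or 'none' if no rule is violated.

none

Zone of each point (C = within 1σ̂, B = 1σ̂–2σ̂, A = 2σ̂–3σ̂, * = beyond 3σ̂; sign = side of CL): 1:+C, 2:+C, 3:+C, 4:-C, 5:-C, 6:-C, 7:-C, 8:+B, 9:+C, 10:-B
No rule fires across all 10 points.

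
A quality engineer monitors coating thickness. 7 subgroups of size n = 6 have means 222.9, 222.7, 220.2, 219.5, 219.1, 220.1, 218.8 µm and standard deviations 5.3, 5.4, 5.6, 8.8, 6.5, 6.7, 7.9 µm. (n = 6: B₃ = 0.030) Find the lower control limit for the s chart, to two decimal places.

0.20

s̄ = (5.3 + 5.4 + 5.6 + 8.8 + 6.5 + 6.7 + 7.9) / 7 = 6.6000
LCL_s = B₃·s̄ = 0.030 × 6.6000 = 0.1980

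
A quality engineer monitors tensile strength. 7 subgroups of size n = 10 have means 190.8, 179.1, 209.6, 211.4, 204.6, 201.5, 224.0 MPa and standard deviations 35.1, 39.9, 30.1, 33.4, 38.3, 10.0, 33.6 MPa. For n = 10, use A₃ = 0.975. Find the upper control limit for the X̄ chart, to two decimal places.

X̄̄ = (190.8 + 179.1 + 209.6 + 211.4 + 204.6 + 201.5 + 224.0) / 7 = 203.0000
s̄ = (35.1 + 39.9 + 30.1 + 33.4 + 38.3 + 10.0 + 33.6) / 7 = 31.4857
UCL = X̄̄ + A₃·s̄ = 203.0000 + 0.975 × 31.4857 = 233.6986

233.70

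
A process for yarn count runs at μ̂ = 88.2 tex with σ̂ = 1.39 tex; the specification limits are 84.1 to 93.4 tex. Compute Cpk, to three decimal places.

Cpu = (USL − μ̂) / (3σ̂) = (93.4 − 88.2) / (3 × 1.39) = 1.2470; Cpl = (μ̂ − LSL) / (3σ̂) = (88.2 − 84.1) / (3 × 1.39) = 0.9832; Cpk = min(Cpu, Cpl) = 0.9832

0.983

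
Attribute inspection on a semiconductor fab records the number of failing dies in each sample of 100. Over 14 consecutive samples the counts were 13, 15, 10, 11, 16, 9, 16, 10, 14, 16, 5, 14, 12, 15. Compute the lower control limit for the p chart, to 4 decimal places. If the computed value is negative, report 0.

p̄ = Σdᵢ / (k·n) = 176 / (14 × 100) = 0.12571
LCL = p̄ − 3·√(p̄(1−p̄)/n) = 0.12571 − 3 × 0.03315 = 0.02626

0.0263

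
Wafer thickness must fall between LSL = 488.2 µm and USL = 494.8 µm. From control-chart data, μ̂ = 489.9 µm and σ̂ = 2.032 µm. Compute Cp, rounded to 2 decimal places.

0.54

Cp = (USL − LSL) / (6σ̂) = (494.8 − 488.2) / (6 × 2.032) = 6.6000 / 12.1920 = 0.5413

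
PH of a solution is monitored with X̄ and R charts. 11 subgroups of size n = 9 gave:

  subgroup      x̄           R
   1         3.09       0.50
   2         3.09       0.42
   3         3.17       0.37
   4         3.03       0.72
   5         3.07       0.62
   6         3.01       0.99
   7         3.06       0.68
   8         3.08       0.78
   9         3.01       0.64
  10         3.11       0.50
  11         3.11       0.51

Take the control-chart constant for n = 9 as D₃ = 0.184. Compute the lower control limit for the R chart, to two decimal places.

0.11

R̄ = (0.50 + 0.42 + 0.37 + 0.72 + 0.62 + 0.99 + 0.68 + 0.78 + 0.64 + 0.50 + 0.51) / 11 = 6.7300 / 11 = 0.6118
LCL_R = D₃·R̄ = 0.184 × 0.6118 = 0.1126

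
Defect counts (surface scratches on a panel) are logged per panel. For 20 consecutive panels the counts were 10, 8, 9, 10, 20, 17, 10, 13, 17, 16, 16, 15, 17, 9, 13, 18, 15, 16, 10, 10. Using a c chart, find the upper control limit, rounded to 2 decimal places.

24.45

c̄ = (10 + 8 + 9 + 10 + 20 + 17 + 10 + 13 + 17 + 16 + 16 + 15 + 17 + 9 + 13 + 18 + 15 + 16 + 10 + 10) / 20 = 269 / 20 = 13.4500
UCL = c̄ + 3√c̄ = 13.4500 + 3 × √13.4500 = 13.4500 + 3 × 3.6674 = 24.4523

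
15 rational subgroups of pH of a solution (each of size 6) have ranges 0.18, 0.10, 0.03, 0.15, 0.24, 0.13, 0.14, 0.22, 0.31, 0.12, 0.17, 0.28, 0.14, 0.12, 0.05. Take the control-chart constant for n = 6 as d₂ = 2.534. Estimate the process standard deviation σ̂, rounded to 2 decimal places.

0.06

R̄ = (0.18 + 0.10 + 0.03 + 0.15 + 0.24 + 0.13 + 0.14 + 0.22 + 0.31 + 0.12 + 0.17 + 0.28 + 0.14 + 0.12 + 0.05) / 15 = 0.1587
σ̂ = R̄ / d₂ = 0.1587 / 2.534 = 0.0626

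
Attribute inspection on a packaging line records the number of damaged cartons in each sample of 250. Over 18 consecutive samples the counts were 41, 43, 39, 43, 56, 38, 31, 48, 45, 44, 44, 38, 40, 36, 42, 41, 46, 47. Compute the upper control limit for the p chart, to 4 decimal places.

p̄ = Σdᵢ / (k·n) = 762 / (18 × 250) = 0.16933
UCL = p̄ + 3·√(p̄(1−p̄)/n) = 0.16933 + 3 × √(0.16933×0.83067/250) = 0.16933 + 3 × 0.02372 = 0.24049

0.2405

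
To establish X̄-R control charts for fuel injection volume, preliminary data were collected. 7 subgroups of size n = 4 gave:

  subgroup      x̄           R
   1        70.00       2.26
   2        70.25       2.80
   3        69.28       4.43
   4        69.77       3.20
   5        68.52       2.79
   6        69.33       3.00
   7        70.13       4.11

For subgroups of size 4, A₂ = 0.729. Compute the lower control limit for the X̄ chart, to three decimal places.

X̄̄ = (70.00 + 70.25 + 69.28 + 69.77 + 68.52 + 69.33 + 70.13) / 7 = 487.2800 / 7 = 69.6114
R̄ = (2.26 + 2.80 + 4.43 + 3.20 + 2.79 + 3.00 + 4.11) / 7 = 22.5900 / 7 = 3.2271
LCL = X̄̄ − A₂·R̄ = 69.6114 − 0.729 × 3.2271 = 67.2588

67.259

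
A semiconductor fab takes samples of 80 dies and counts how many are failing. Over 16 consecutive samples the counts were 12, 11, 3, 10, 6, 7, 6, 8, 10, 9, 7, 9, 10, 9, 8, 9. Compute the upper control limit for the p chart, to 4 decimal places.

p̄ = Σdᵢ / (k·n) = 134 / (16 × 80) = 0.10469
UCL = p̄ + 3·√(p̄(1−p̄)/n) = 0.10469 + 3 × √(0.10469×0.89531/80) = 0.10469 + 3 × 0.03423 = 0.20737

0.2074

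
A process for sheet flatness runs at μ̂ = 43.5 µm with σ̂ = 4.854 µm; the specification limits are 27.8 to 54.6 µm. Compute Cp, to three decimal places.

0.920

Cp = (USL − LSL) / (6σ̂) = (54.6 − 27.8) / (6 × 4.854) = 26.8000 / 29.1240 = 0.9202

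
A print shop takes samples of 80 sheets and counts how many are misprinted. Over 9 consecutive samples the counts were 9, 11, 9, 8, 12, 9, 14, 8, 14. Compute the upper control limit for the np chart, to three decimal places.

19.485

p̄ = Σdᵢ / (k·n) = 94 / (9 × 80) = 0.13056
UCL = np̄ + 3·√(np̄(1−p̄)) = 10.4444 + 3 × √(10.4444×0.86944) = 10.4444 + 3 × 3.0134 = 19.4848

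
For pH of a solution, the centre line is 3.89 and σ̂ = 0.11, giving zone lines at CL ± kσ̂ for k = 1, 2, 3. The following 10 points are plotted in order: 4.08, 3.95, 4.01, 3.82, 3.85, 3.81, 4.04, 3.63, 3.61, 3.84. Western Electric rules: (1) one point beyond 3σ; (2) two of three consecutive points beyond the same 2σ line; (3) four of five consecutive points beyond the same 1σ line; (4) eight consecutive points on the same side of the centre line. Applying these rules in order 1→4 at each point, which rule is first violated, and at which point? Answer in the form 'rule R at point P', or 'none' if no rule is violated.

Zone of each point (C = within 1σ̂, B = 1σ̂–2σ̂, A = 2σ̂–3σ̂, * = beyond 3σ̂; sign = side of CL): 1:+B, 2:+C, 3:+B, 4:-C, 5:-C, 6:-C, 7:+B, 8:-A, 9:-A, 10:-C
Rule 2 (two of three consecutive points beyond the same 2σ limit) is satisfied at point 9.

rule 2 at point 9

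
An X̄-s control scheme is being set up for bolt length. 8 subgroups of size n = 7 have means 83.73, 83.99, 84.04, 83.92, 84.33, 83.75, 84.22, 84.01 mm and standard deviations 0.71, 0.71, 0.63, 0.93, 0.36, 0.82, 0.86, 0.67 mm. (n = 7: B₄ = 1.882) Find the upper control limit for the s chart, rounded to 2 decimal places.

1.34

s̄ = (0.71 + 0.71 + 0.63 + 0.93 + 0.36 + 0.82 + 0.86 + 0.67) / 8 = 0.7112
UCL_s = B₄·s̄ = 1.882 × 0.7112 = 1.3386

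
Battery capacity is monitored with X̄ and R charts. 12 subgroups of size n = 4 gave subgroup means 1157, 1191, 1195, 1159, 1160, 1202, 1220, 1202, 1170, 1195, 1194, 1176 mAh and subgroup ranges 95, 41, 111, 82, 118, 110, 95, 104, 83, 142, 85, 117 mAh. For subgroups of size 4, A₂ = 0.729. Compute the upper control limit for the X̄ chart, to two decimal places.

1256.95

X̄̄ = (1157 + 1191 + 1195 + 1159 + 1160 + 1202 + 1220 + 1202 + 1170 + 1195 + 1194 + 1176) / 12 = 14221.0000 / 12 = 1185.0833
R̄ = (95 + 41 + 111 + 82 + 118 + 110 + 95 + 104 + 83 + 142 + 85 + 117) / 12 = 1183.0000 / 12 = 98.5833
UCL = X̄̄ + A₂·R̄ = 1185.0833 + 0.729 × 98.5833 = 1256.9506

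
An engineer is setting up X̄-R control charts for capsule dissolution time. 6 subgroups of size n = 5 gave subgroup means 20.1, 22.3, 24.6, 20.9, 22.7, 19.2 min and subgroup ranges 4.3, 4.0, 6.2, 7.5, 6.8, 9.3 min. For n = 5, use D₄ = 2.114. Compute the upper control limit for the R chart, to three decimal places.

13.424

R̄ = (4.3 + 4.0 + 6.2 + 7.5 + 6.8 + 9.3) / 6 = 38.1000 / 6 = 6.3500
UCL_R = D₄·R̄ = 2.114 × 6.3500 = 13.4239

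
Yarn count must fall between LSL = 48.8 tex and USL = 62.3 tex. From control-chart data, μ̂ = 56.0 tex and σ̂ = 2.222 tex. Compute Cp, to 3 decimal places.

1.013

Cp = (USL − LSL) / (6σ̂) = (62.3 − 48.8) / (6 × 2.222) = 13.5000 / 13.3320 = 1.0126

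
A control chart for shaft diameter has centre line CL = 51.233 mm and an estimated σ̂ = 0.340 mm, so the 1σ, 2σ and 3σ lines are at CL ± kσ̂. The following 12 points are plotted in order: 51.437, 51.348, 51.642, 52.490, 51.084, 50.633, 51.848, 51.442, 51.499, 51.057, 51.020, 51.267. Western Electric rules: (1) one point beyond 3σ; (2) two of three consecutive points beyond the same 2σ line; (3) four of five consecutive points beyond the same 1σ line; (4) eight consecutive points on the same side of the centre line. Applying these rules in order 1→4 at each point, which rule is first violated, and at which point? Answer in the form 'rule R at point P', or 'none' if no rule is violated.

rule 1 at point 4

Zone of each point (C = within 1σ̂, B = 1σ̂–2σ̂, A = 2σ̂–3σ̂, * = beyond 3σ̂; sign = side of CL): 1:+C, 2:+C, 3:+B, 4:+*, 5:-C, 6:-B, 7:+B, 8:+C, 9:+C, 10:-C, 11:-C, 12:+C
Rule 1 (one point beyond the 3σ limits) is satisfied at point 4.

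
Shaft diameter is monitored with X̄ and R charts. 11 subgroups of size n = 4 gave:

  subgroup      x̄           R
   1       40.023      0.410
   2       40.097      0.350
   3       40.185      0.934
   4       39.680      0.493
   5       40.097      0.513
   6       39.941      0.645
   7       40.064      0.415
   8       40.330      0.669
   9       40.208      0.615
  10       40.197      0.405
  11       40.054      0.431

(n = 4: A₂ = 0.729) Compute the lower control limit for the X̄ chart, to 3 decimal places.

X̄̄ = (40.023 + 40.097 + 40.185 + 39.680 + 40.097 + 39.941 + 40.064 + 40.330 + 40.208 + 40.197 + 40.054) / 11 = 440.8760 / 11 = 40.0796
R̄ = (0.410 + 0.350 + 0.934 + 0.493 + 0.513 + 0.645 + 0.415 + 0.669 + 0.615 + 0.405 + 0.431) / 11 = 5.8800 / 11 = 0.5345
LCL = X̄̄ − A₂·R̄ = 40.0796 − 0.729 × 0.5345 = 39.6900

39.690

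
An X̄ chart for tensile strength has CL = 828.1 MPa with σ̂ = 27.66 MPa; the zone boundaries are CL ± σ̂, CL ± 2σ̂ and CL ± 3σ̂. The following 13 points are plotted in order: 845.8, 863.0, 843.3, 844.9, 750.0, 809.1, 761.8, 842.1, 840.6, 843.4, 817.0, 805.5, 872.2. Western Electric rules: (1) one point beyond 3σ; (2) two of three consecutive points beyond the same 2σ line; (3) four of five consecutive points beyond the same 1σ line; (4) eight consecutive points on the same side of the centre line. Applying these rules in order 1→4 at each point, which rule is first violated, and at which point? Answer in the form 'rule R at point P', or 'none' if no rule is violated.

rule 2 at point 7

Zone of each point (C = within 1σ̂, B = 1σ̂–2σ̂, A = 2σ̂–3σ̂, * = beyond 3σ̂; sign = side of CL): 1:+C, 2:+B, 3:+C, 4:+C, 5:-A, 6:-C, 7:-A, 8:+C, 9:+C, 10:+C, 11:-C, 12:-C, 13:+B
Rule 2 (two of three consecutive points beyond the same 2σ limit) is satisfied at point 7.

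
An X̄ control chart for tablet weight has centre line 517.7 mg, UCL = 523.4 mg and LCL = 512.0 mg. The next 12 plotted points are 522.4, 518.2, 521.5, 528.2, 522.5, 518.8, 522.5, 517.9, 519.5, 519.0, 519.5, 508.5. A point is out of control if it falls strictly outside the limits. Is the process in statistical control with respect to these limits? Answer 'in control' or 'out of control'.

out of control

Compare each point to [512.0, 523.4]: sample 4 = 528.2 > UCL; sample 12 = 508.5 < LCL.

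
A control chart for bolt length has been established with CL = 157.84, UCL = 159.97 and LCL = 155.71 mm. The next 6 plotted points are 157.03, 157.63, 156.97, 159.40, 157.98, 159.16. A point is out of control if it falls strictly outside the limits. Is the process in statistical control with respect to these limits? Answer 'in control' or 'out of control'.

in control

All 6 points lie within [155.71, 159.97].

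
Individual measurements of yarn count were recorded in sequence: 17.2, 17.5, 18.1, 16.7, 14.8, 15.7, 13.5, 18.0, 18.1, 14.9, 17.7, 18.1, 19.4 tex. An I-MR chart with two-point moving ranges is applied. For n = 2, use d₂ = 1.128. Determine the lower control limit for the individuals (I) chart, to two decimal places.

X̄ = (17.2 + 17.5 + 18.1 + 16.7 + 14.8 + 15.7 + 13.5 + 18.0 + 18.1 + 14.9 + 17.7 + 18.1 + 19.4) / 13 = 16.9000
Moving ranges: 0.3, 0.6, 1.4, 1.9, 0.9, 2.2, 4.5, 0.1, 3.2, 2.8, 0.4, 1.3; M̄R̄ = 19.6000 / 12 = 1.6333
LCL = X̄ − 3·M̄R̄/d₂ = 16.9000 − 3 × 1.6333 / 1.128 = 12.5560

12.56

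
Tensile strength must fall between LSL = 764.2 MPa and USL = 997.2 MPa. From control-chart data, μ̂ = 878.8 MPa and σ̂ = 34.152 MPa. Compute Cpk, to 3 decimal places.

1.119

Cpu = (USL − μ̂) / (3σ̂) = (997.2 − 878.8) / (3 × 34.152) = 1.1556; Cpl = (μ̂ − LSL) / (3σ̂) = (878.8 − 764.2) / (3 × 34.152) = 1.1185; Cpk = min(Cpu, Cpl) = 1.1185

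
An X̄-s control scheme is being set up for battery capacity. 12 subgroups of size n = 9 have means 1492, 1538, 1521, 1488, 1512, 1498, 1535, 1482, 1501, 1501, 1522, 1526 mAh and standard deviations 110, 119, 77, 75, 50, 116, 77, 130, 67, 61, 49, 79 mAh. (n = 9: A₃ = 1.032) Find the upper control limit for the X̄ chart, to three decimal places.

1596.527

X̄̄ = (1492 + 1538 + 1521 + 1488 + 1512 + 1498 + 1535 + 1482 + 1501 + 1501 + 1522 + 1526) / 12 = 1509.6667
s̄ = (110 + 119 + 77 + 75 + 50 + 116 + 77 + 130 + 67 + 61 + 49 + 79) / 12 = 84.1667
UCL = X̄̄ + A₃·s̄ = 1509.6667 + 1.032 × 84.1667 = 1596.5267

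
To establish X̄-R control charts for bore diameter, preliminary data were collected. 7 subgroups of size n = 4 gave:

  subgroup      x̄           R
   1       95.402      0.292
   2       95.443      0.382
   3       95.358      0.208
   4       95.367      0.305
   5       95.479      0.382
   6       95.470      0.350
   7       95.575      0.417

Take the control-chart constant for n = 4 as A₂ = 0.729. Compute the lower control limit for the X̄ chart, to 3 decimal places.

95.199

X̄̄ = (95.402 + 95.443 + 95.358 + 95.367 + 95.479 + 95.470 + 95.575) / 7 = 668.0940 / 7 = 95.4420
R̄ = (0.292 + 0.382 + 0.208 + 0.305 + 0.382 + 0.350 + 0.417) / 7 = 2.3360 / 7 = 0.3337
LCL = X̄̄ − A₂·R̄ = 95.4420 − 0.729 × 0.3337 = 95.1987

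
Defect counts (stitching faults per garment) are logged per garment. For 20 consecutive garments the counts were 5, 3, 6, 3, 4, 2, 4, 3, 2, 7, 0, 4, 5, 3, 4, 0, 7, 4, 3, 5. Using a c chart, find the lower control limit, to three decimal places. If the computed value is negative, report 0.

0.000

c̄ = (5 + 3 + 6 + 3 + 4 + 2 + 4 + 3 + 2 + 7 + 0 + 4 + 5 + 3 + 4 + 0 + 7 + 4 + 3 + 5) / 20 = 74 / 20 = 3.7000
LCL = c̄ − 3√c̄ = 3.7000 − 3 × 1.9235 = -2.0706 → 0 (cannot be negative)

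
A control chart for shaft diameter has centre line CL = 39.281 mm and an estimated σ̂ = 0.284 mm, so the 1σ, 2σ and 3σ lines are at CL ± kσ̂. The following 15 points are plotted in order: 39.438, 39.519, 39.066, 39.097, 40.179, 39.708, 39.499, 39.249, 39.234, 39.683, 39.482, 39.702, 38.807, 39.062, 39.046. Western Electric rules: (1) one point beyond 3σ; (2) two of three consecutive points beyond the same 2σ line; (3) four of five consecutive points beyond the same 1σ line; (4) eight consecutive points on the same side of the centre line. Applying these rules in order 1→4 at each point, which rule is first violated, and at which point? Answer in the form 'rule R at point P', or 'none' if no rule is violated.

rule 1 at point 5

Zone of each point (C = within 1σ̂, B = 1σ̂–2σ̂, A = 2σ̂–3σ̂, * = beyond 3σ̂; sign = side of CL): 1:+C, 2:+C, 3:-C, 4:-C, 5:+*, 6:+B, 7:+C, 8:-C, 9:-C, 10:+B, 11:+C, 12:+B, 13:-B, 14:-C, 15:-C
Rule 1 (one point beyond the 3σ limits) is satisfied at point 5.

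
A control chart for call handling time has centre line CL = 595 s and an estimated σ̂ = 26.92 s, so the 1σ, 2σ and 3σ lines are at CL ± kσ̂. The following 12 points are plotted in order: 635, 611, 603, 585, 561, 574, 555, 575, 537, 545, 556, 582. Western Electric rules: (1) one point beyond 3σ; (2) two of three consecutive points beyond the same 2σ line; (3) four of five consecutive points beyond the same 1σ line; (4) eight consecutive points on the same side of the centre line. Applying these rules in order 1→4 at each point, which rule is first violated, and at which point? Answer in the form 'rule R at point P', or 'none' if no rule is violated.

Zone of each point (C = within 1σ̂, B = 1σ̂–2σ̂, A = 2σ̂–3σ̂, * = beyond 3σ̂; sign = side of CL): 1:+B, 2:+C, 3:+C, 4:-C, 5:-B, 6:-C, 7:-B, 8:-C, 9:-A, 10:-B, 11:-B, 12:-C
Rule 3 (four of five consecutive points beyond the same 1σ limit) is satisfied at point 11.

rule 3 at point 11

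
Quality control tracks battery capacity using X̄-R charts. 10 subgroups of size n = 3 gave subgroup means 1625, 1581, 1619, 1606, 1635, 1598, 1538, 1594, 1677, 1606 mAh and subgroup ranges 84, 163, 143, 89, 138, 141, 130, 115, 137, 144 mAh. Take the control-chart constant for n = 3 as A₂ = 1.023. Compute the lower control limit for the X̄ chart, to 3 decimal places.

X̄̄ = (1625 + 1581 + 1619 + 1606 + 1635 + 1598 + 1538 + 1594 + 1677 + 1606) / 10 = 16079.0000 / 10 = 1607.9000
R̄ = (84 + 163 + 143 + 89 + 138 + 141 + 130 + 115 + 137 + 144) / 10 = 1284.0000 / 10 = 128.4000
LCL = X̄̄ − A₂·R̄ = 1607.9000 − 1.023 × 128.4000 = 1476.5468

1476.547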